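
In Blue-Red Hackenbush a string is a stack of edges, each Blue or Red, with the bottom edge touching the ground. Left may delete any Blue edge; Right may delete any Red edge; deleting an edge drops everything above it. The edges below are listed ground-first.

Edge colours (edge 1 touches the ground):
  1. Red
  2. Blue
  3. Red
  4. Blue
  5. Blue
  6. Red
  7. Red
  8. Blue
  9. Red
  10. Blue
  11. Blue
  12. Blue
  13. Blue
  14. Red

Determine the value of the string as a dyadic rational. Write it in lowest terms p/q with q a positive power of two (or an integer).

-4931/8192

G_1 [R]  L=[∅]  R=[0]  ⇒ -1
G_2 [RB]  L=[-1]  R=[0]  ⇒ -1/2
G_3 [RBR]  L=[-1]  R=[-1/2 0]  ⇒ -3/4
G_4 [RBRB]  L=[-1 -3/4]  R=[-1/2 0]  ⇒ -5/8
G_5 [RBRBB]  L=[-1 -3/4 -5/8]  R=[-1/2 0]  ⇒ -9/16
G_6 [RBRBBR]  L=[-1 -3/4 -5/8]  R=[-9/16 -1/2 0]  ⇒ -19/32
G_7 [RBRBBRR]  L=[-1 -3/4 -5/8]  R=[-19/32 -9/16 -1/2 0]  ⇒ -39/64
G_8 [RBRBBRRB]  L=[-1 -3/4 -5/8 -39/64]  R=[-19/32 -9/16 -1/2 0]  ⇒ -77/128
G_9 [RBRBBRRBR]  L=[-1 -3/4 -5/8 -39/64]  R=[-77/128 -19/32 -9/16 -1/2 0]  ⇒ -155/256
G_10 [RBRBBRRBRB]  L=[-1 -3/4 -5/8 -39/64 -155/256]  R=[-77/128 -19/32 -9/16 -1/2 0]  ⇒ -309/512
G_11 [RBRBBRRBRBB]  L=[-1 -3/4 -5/8 -39/64 -155/256 -309/512]  R=[-77/128 -19/32 -9/16 -1/2 0]  ⇒ -617/1024
G_12 [RBRBBRRBRBBB]  L=[-1 -3/4 -5/8 -39/64 -155/256 -309/512 -617/1024]  R=[-77/128 -19/32 -9/16 -1/2 0]  ⇒ -1233/2048
G_13 [RBRBBRRBRBBBB]  L=[-1 -3/4 -5/8 -39/64 -155/256 -309/512 -617/1024 -1233/2048]  R=[-77/128 -19/32 -9/16 -1/2 0]  ⇒ -2465/4096
G_14 [RBRBBRRBRBBBBR]  L=[-1 -3/4 -5/8 -39/64 -155/256 -309/512 -617/1024 -1233/2048]  R=[-2465/4096 -77/128 -19/32 -9/16 -1/2 0]  ⇒ -4931/8192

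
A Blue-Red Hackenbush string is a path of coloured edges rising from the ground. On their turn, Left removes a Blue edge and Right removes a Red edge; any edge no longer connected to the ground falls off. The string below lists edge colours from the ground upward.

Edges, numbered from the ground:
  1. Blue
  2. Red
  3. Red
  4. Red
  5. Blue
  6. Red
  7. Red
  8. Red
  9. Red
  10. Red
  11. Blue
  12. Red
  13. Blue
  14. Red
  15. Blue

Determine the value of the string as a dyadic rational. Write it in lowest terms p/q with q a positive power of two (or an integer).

Prefix values for Blue Red Red Red Blue Red Red Red Red Red Blue Red Blue Red Blue via {L|R} + simplicity:
B: Left { 0 }, Right { none } = simplest 1
BR: Left { 0 }, Right { 1 } = simplest 1/2
BRR: Left { 0 }, Right { 1/2,1 } = simplest 1/4
BRRR: Left { 0 }, Right { 1/4,1/2,1 } = simplest 1/8
BRRRB: Left { 0,1/8 }, Right { 1/4,1/2,1 } = simplest 3/16
BRRRBR: Left { 0,1/8 }, Right { 3/16,1/4,1/2,1 } = simplest 5/32
BRRRBRR: Left { 0,1/8 }, Right { 5/32,3/16,1/4,1/2,1 } = simplest 9/64
BRRRBRRR: Left { 0,1/8 }, Right { 9/64,5/32,3/16,1/4,1/2,1 } = simplest 17/128
BRRRBRRRR: Left { 0,1/8 }, Right { 17/128,9/64,5/32,3/16,1/4,1/2,1 } = simplest 33/256
BRRRBRRRRR: Left { 0,1/8 }, Right { 33/256,17/128,9/64,5/32,3/16,1/4,1/2,1 } = simplest 65/512
BRRRBRRRRRB: Left { 0,1/8,65/512 }, Right { 33/256,17/128,9/64,5/32,3/16,1/4,1/2,1 } = simplest 131/1024
BRRRBRRRRRBR: Left { 0,1/8,65/512 }, Right { 131/1024,33/256,17/128,9/64,5/32,3/16,1/4,1/2,1 } = simplest 261/2048
BRRRBRRRRRBRB: Left { 0,1/8,65/512,261/2048 }, Right { 131/1024,33/256,17/128,9/64,5/32,3/16,1/4,1/2,1 } = simplest 523/4096
BRRRBRRRRRBRBR: Left { 0,1/8,65/512,261/2048 }, Right { 523/4096,131/1024,33/256,17/128,9/64,5/32,3/16,1/4,1/2,1 } = simplest 1045/8192
BRRRBRRRRRBRBRB: Left { 0,1/8,65/512,261/2048,1045/8192 }, Right { 523/4096,131/1024,33/256,17/128,9/64,5/32,3/16,1/4,1/2,1 } = simplest 2091/16384

2091/16384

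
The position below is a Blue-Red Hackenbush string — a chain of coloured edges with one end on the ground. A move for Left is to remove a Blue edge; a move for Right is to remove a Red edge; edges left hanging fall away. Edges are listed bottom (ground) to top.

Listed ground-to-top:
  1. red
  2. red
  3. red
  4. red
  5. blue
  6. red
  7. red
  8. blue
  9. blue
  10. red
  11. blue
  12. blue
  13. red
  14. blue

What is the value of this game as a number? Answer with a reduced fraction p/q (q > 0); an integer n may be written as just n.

Recurse on prefixes of the 14-edge string red red red red blue red red blue blue red blue blue red blue:
r: Left {  }, Right { 0 } ⇒ simplest -1
rr: Left {  }, Right { -1 0 } ⇒ simplest -2
rrr: Left {  }, Right { -2 -1 0 } ⇒ simplest -3
rrrr: Left {  }, Right { -3 -2 -1 0 } ⇒ simplest -4
rrrrb: Left { -4 }, Right { -3 -2 -1 0 } ⇒ simplest -7/2
rrrrbr: Left { -4 }, Right { -7/2 -3 -2 -1 0 } ⇒ simplest -15/4
rrrrbrr: Left { -4 }, Right { -15/4 -7/2 -3 -2 -1 0 } ⇒ simplest -31/8
rrrrbrrb: Left { -4 -31/8 }, Right { -15/4 -7/2 -3 -2 -1 0 } ⇒ simplest -61/16
rrrrbrrbb: Left { -4 -31/8 -61/16 }, Right { -15/4 -7/2 -3 -2 -1 0 } ⇒ simplest -121/32
rrrrbrrbbr: Left { -4 -31/8 -61/16 }, Right { -121/32 -15/4 -7/2 -3 -2 -1 0 } ⇒ simplest -243/64
rrrrbrrbbrb: Left { -4 -31/8 -61/16 -243/64 }, Right { -121/32 -15/4 -7/2 -3 -2 -1 0 } ⇒ simplest -485/128
rrrrbrrbbrbb: Left { -4 -31/8 -61/16 -243/64 -485/128 }, Right { -121/32 -15/4 -7/2 -3 -2 -1 0 } ⇒ simplest -969/256
rrrrbrrbbrbbr: Left { -4 -31/8 -61/16 -243/64 -485/128 }, Right { -969/256 -121/32 -15/4 -7/2 -3 -2 -1 0 } ⇒ simplest -1939/512
rrrrbrrbbrbbrb: Left { -4 -31/8 -61/16 -243/64 -485/128 -1939/512 }, Right { -969/256 -121/32 -15/4 -7/2 -3 -2 -1 0 } ⇒ simplest -3877/1024

-3877/1024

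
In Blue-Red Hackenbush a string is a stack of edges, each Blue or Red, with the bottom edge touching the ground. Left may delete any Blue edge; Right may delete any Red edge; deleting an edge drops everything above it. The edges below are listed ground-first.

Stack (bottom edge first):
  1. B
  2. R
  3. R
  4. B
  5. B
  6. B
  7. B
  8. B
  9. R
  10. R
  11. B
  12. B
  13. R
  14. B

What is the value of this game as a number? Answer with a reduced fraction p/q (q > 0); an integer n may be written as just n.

Recurse on prefixes of the 14-edge string B R R B B B B B R R B B R B:
val(B) = { 0 | ∅ } -> 1
val(BR) = { 0 | 1 } -> 1/2
val(BRR) = { 0 | 1/2,1 } -> 1/4
val(BRRB) = { 0,1/4 | 1/2,1 } -> 3/8
val(BRRBB) = { 0,1/4,3/8 | 1/2,1 } -> 7/16
val(BRRBBB) = { 0,1/4,3/8,7/16 | 1/2,1 } -> 15/32
val(BRRBBBB) = { 0,1/4,3/8,7/16,15/32 | 1/2,1 } -> 31/64
val(BRRBBBBB) = { 0,1/4,3/8,7/16,15/32,31/64 | 1/2,1 } -> 63/128
val(BRRBBBBBR) = { 0,1/4,3/8,7/16,15/32,31/64 | 63/128,1/2,1 } -> 125/256
val(BRRBBBBBRR) = { 0,1/4,3/8,7/16,15/32,31/64 | 125/256,63/128,1/2,1 } -> 249/512
val(BRRBBBBBRRB) = { 0,1/4,3/8,7/16,15/32,31/64,249/512 | 125/256,63/128,1/2,1 } -> 499/1024
val(BRRBBBBBRRBB) = { 0,1/4,3/8,7/16,15/32,31/64,249/512,499/1024 | 125/256,63/128,1/2,1 } -> 999/2048
val(BRRBBBBBRRBBR) = { 0,1/4,3/8,7/16,15/32,31/64,249/512,499/1024 | 999/2048,125/256,63/128,1/2,1 } -> 1997/4096
val(BRRBBBBBRRBBRB) = { 0,1/4,3/8,7/16,15/32,31/64,249/512,499/1024,1997/4096 | 999/2048,125/256,63/128,1/2,1 } -> 3995/8192

3995/8192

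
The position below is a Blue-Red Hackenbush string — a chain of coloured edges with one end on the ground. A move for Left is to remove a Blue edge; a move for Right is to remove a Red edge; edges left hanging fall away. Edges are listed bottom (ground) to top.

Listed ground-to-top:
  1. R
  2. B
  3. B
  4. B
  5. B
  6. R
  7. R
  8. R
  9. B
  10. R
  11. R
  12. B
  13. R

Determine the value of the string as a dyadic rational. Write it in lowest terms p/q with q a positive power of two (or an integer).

-475/4096

R: Left {  }, Right { 0 } = simplest -1
RB: Left { -1 }, Right { 0 } = simplest -1/2
RBB: Left { -1 -1/2 }, Right { 0 } = simplest -1/4
RBBB: Left { -1 -1/2 -1/4 }, Right { 0 } = simplest -1/8
RBBBB: Left { -1 -1/2 -1/4 -1/8 }, Right { 0 } = simplest -1/16
RBBBBR: Left { -1 -1/2 -1/4 -1/8 }, Right { -1/16 0 } = simplest -3/32
RBBBBRR: Left { -1 -1/2 -1/4 -1/8 }, Right { -3/32 -1/16 0 } = simplest -7/64
RBBBBRRR: Left { -1 -1/2 -1/4 -1/8 }, Right { -7/64 -3/32 -1/16 0 } = simplest -15/128
RBBBBRRRB: Left { -1 -1/2 -1/4 -1/8 -15/128 }, Right { -7/64 -3/32 -1/16 0 } = simplest -29/256
RBBBBRRRBR: Left { -1 -1/2 -1/4 -1/8 -15/128 }, Right { -29/256 -7/64 -3/32 -1/16 0 } = simplest -59/512
RBBBBRRRBRR: Left { -1 -1/2 -1/4 -1/8 -15/128 }, Right { -59/512 -29/256 -7/64 -3/32 -1/16 0 } = simplest -119/1024
RBBBBRRRBRRB: Left { -1 -1/2 -1/4 -1/8 -15/128 -119/1024 }, Right { -59/512 -29/256 -7/64 -3/32 -1/16 0 } = simplest -237/2048
RBBBBRRRBRRBR: Left { -1 -1/2 -1/4 -1/8 -15/128 -119/1024 }, Right { -237/2048 -59/512 -29/256 -7/64 -3/32 -1/16 0 } = simplest -475/4096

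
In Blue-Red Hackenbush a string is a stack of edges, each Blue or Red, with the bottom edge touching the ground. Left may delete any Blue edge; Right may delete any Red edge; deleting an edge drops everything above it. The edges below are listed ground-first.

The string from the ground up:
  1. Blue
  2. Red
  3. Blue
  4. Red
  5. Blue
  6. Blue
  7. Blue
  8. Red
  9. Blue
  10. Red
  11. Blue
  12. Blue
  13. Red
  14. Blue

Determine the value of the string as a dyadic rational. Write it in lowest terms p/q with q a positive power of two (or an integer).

Build g(s[:k]) for k = 1..14, string s = Blue Red Blue Red Blue Blue Blue Red Blue Red Blue Blue Red Blue.
edge 1 of 14 (Blue): { 0 | ∅ } ⇒ 1
edge 2 of 14 (Red): { 0 | 1 } ⇒ 1/2
edge 3 of 14 (Blue): { 0 1/2 | 1 } ⇒ 3/4
edge 4 of 14 (Red): { 0 1/2 | 3/4 1 } ⇒ 5/8
edge 5 of 14 (Blue): { 0 1/2 5/8 | 3/4 1 } ⇒ 11/16
edge 6 of 14 (Blue): { 0 1/2 5/8 11/16 | 3/4 1 } ⇒ 23/32
edge 7 of 14 (Blue): { 0 1/2 5/8 11/16 23/32 | 3/4 1 } ⇒ 47/64
edge 8 of 14 (Red): { 0 1/2 5/8 11/16 23/32 | 47/64 3/4 1 } ⇒ 93/128
edge 9 of 14 (Blue): { 0 1/2 5/8 11/16 23/32 93/128 | 47/64 3/4 1 } ⇒ 187/256
edge 10 of 14 (Red): { 0 1/2 5/8 11/16 23/32 93/128 | 187/256 47/64 3/4 1 } ⇒ 373/512
edge 11 of 14 (Blue): { 0 1/2 5/8 11/16 23/32 93/128 373/512 | 187/256 47/64 3/4 1 } ⇒ 747/1024
edge 12 of 14 (Blue): { 0 1/2 5/8 11/16 23/32 93/128 373/512 747/1024 | 187/256 47/64 3/4 1 } ⇒ 1495/2048
edge 13 of 14 (Red): { 0 1/2 5/8 11/16 23/32 93/128 373/512 747/1024 | 1495/2048 187/256 47/64 3/4 1 } ⇒ 2989/4096
edge 14 of 14 (Blue): { 0 1/2 5/8 11/16 23/32 93/128 373/512 747/1024 2989/4096 | 1495/2048 187/256 47/64 3/4 1 } ⇒ 5979/8192

5979/8192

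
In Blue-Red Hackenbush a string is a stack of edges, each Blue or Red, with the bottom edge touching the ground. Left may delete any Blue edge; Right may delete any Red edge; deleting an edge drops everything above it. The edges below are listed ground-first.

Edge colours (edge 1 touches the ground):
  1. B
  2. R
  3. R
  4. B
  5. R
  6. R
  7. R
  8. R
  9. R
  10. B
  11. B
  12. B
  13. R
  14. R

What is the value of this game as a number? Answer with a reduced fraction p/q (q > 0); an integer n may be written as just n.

2105/8192

B: Left { 0 }, Right {  } ⇒ simplest 1
BR: Left { 0 }, Right { 1 } ⇒ simplest 1/2
BRR: Left { 0 }, Right { 1/2,1 } ⇒ simplest 1/4
BRRB: Left { 0,1/4 }, Right { 1/2,1 } ⇒ simplest 3/8
BRRBR: Left { 0,1/4 }, Right { 3/8,1/2,1 } ⇒ simplest 5/16
BRRBRR: Left { 0,1/4 }, Right { 5/16,3/8,1/2,1 } ⇒ simplest 9/32
BRRBRRR: Left { 0,1/4 }, Right { 9/32,5/16,3/8,1/2,1 } ⇒ simplest 17/64
BRRBRRRR: Left { 0,1/4 }, Right { 17/64,9/32,5/16,3/8,1/2,1 } ⇒ simplest 33/128
BRRBRRRRR: Left { 0,1/4 }, Right { 33/128,17/64,9/32,5/16,3/8,1/2,1 } ⇒ simplest 65/256
BRRBRRRRRB: Left { 0,1/4,65/256 }, Right { 33/128,17/64,9/32,5/16,3/8,1/2,1 } ⇒ simplest 131/512
BRRBRRRRRBB: Left { 0,1/4,65/256,131/512 }, Right { 33/128,17/64,9/32,5/16,3/8,1/2,1 } ⇒ simplest 263/1024
BRRBRRRRRBBB: Left { 0,1/4,65/256,131/512,263/1024 }, Right { 33/128,17/64,9/32,5/16,3/8,1/2,1 } ⇒ simplest 527/2048
BRRBRRRRRBBBR: Left { 0,1/4,65/256,131/512,263/1024 }, Right { 527/2048,33/128,17/64,9/32,5/16,3/8,1/2,1 } ⇒ simplest 1053/4096
BRRBRRRRRBBBRR: Left { 0,1/4,65/256,131/512,263/1024 }, Right { 1053/4096,527/2048,33/128,17/64,9/32,5/16,3/8,1/2,1 } ⇒ simplest 2105/8192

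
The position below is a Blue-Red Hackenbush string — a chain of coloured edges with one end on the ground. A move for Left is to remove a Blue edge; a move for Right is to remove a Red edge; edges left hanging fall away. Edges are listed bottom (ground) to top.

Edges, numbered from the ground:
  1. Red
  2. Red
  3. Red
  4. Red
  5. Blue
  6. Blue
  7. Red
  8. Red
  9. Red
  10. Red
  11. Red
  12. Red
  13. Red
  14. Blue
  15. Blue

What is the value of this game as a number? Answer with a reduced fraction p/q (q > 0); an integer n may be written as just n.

step 1: add Red to get R; options L={ ∅ } R={ 0 } so -1
step 2: add Red to get RR; options L={ ∅ } R={ -1 0 } so -2
step 3: add Red to get RRR; options L={ ∅ } R={ -2 -1 0 } so -3
step 4: add Red to get RRRR; options L={ ∅ } R={ -3 -2 -1 0 } so -4
step 5: add Blue to get RRRRB; options L={ -4 } R={ -3 -2 -1 0 } so -7/2
step 6: add Blue to get RRRRBB; options L={ -4 -7/2 } R={ -3 -2 -1 0 } so -13/4
step 7: add Red to get RRRRBBR; options L={ -4 -7/2 } R={ -13/4 -3 -2 -1 0 } so -27/8
step 8: add Red to get RRRRBBRR; options L={ -4 -7/2 } R={ -27/8 -13/4 -3 -2 -1 0 } so -55/16
step 9: add Red to get RRRRBBRRR; options L={ -4 -7/2 } R={ -55/16 -27/8 -13/4 -3 -2 -1 0 } so -111/32
step 10: add Red to get RRRRBBRRRR; options L={ -4 -7/2 } R={ -111/32 -55/16 -27/8 -13/4 -3 -2 -1 0 } so -223/64
step 11: add Red to get RRRRBBRRRRR; options L={ -4 -7/2 } R={ -223/64 -111/32 -55/16 -27/8 -13/4 -3 -2 -1 0 } so -447/128
step 12: add Red to get RRRRBBRRRRRR; options L={ -4 -7/2 } R={ -447/128 -223/64 -111/32 -55/16 -27/8 -13/4 -3 -2 -1 0 } so -895/256
step 13: add Red to get RRRRBBRRRRRRR; options L={ -4 -7/2 } R={ -895/256 -447/128 -223/64 -111/32 -55/16 -27/8 -13/4 -3 -2 -1 0 } so -1791/512
step 14: add Blue to get RRRRBBRRRRRRRB; options L={ -4 -7/2 -1791/512 } R={ -895/256 -447/128 -223/64 -111/32 -55/16 -27/8 -13/4 -3 -2 -1 0 } so -3581/1024
step 15: add Blue to get RRRRBBRRRRRRRBB; options L={ -4 -7/2 -1791/512 -3581/1024 } R={ -895/256 -447/128 -223/64 -111/32 -55/16 -27/8 -13/4 -3 -2 -1 0 } so -7161/2048

-7161/2048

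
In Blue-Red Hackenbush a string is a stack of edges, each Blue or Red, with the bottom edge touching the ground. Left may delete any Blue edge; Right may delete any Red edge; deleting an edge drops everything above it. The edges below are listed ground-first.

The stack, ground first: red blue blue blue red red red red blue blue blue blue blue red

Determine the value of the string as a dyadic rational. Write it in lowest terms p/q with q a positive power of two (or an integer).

1 of 14 · r · max L −∞ · min R 0 -> -1
2 of 14 · rb · max L -1 · min R 0 -> -1/2
3 of 14 · rbb · max L -1/2 · min R 0 -> -1/4
4 of 14 · rbbb · max L -1/4 · min R 0 -> -1/8
5 of 14 · rbbbr · max L -1/4 · min R -1/8 -> -3/16
6 of 14 · rbbbrr · max L -1/4 · min R -3/16 -> -7/32
7 of 14 · rbbbrrr · max L -1/4 · min R -7/32 -> -15/64
8 of 14 · rbbbrrrr · max L -1/4 · min R -15/64 -> -31/128
9 of 14 · rbbbrrrrb · max L -31/128 · min R -15/64 -> -61/256
10 of 14 · rbbbrrrrbb · max L -61/256 · min R -15/64 -> -121/512
11 of 14 · rbbbrrrrbbb · max L -121/512 · min R -15/64 -> -241/1024
12 of 14 · rbbbrrrrbbbb · max L -241/1024 · min R -15/64 -> -481/2048
13 of 14 · rbbbrrrrbbbbb · max L -481/2048 · min R -15/64 -> -961/4096
14 of 14 · rbbbrrrrbbbbbr · max L -481/2048 · min R -961/4096 -> -1923/8192

-1923/8192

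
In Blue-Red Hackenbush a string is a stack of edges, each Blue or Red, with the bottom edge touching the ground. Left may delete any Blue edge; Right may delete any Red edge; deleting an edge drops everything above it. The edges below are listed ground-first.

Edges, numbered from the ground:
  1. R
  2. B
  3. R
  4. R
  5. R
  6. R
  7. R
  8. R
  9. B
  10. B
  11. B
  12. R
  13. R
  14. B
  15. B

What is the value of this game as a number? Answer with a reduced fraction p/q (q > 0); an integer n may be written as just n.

Recurse on prefixes of the 15-edge string R B R R R R R R B B B R R B B:
edge 1 of 15 (R): { (no moves) | 0 } so -1
edge 2 of 15 (B): { -1 | 0 } so -1/2
edge 3 of 15 (R): { -1 | -1/2, 0 } so -3/4
edge 4 of 15 (R): { -1 | -3/4, -1/2, 0 } so -7/8
edge 5 of 15 (R): { -1 | -7/8, -3/4, -1/2, 0 } so -15/16
edge 6 of 15 (R): { -1 | -15/16, -7/8, -3/4, -1/2, 0 } so -31/32
edge 7 of 15 (R): { -1 | -31/32, -15/16, -7/8, -3/4, -1/2, 0 } so -63/64
edge 8 of 15 (R): { -1 | -63/64, -31/32, -15/16, -7/8, -3/4, -1/2, 0 } so -127/128
edge 9 of 15 (B): { -1, -127/128 | -63/64, -31/32, -15/16, -7/8, -3/4, -1/2, 0 } so -253/256
edge 10 of 15 (B): { -1, -127/128, -253/256 | -63/64, -31/32, -15/16, -7/8, -3/4, -1/2, 0 } so -505/512
edge 11 of 15 (B): { -1, -127/128, -253/256, -505/512 | -63/64, -31/32, -15/16, -7/8, -3/4, -1/2, 0 } so -1009/1024
edge 12 of 15 (R): { -1, -127/128, -253/256, -505/512 | -1009/1024, -63/64, -31/32, -15/16, -7/8, -3/4, -1/2, 0 } so -2019/2048
edge 13 of 15 (R): { -1, -127/128, -253/256, -505/512 | -2019/2048, -1009/1024, -63/64, -31/32, -15/16, -7/8, -3/4, -1/2, 0 } so -4039/4096
edge 14 of 15 (B): { -1, -127/128, -253/256, -505/512, -4039/4096 | -2019/2048, -1009/1024, -63/64, -31/32, -15/16, -7/8, -3/4, -1/2, 0 } so -8077/8192
edge 15 of 15 (B): { -1, -127/128, -253/256, -505/512, -4039/4096, -8077/8192 | -2019/2048, -1009/1024, -63/64, -31/32, -15/16, -7/8, -3/4, -1/2, 0 } so -16153/16384

-16153/16384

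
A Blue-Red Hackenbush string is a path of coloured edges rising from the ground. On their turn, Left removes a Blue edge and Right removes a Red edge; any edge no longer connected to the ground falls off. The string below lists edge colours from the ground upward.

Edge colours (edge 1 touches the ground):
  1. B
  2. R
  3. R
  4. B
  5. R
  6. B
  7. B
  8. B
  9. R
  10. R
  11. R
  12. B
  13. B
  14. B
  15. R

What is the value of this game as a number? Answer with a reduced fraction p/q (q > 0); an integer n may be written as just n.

5917/16384

Prefix values for B R R B R B B B R R R B B B R via {L|R} + simplicity:
step 1: add B to get B; options L={ 0 } R={  } so 1
step 2: add R to get BR; options L={ 0 } R={ 1 } so 1/2
step 3: add R to get BRR; options L={ 0 } R={ 1/2, 1 } so 1/4
step 4: add B to get BRRB; options L={ 0, 1/4 } R={ 1/2, 1 } so 3/8
step 5: add R to get BRRBR; options L={ 0, 1/4 } R={ 3/8, 1/2, 1 } so 5/16
step 6: add B to get BRRBRB; options L={ 0, 1/4, 5/16 } R={ 3/8, 1/2, 1 } so 11/32
step 7: add B to get BRRBRBB; options L={ 0, 1/4, 5/16, 11/32 } R={ 3/8, 1/2, 1 } so 23/64
step 8: add B to get BRRBRBBB; options L={ 0, 1/4, 5/16, 11/32, 23/64 } R={ 3/8, 1/2, 1 } so 47/128
step 9: add R to get BRRBRBBBR; options L={ 0, 1/4, 5/16, 11/32, 23/64 } R={ 47/128, 3/8, 1/2, 1 } so 93/256
step 10: add R to get BRRBRBBBRR; options L={ 0, 1/4, 5/16, 11/32, 23/64 } R={ 93/256, 47/128, 3/8, 1/2, 1 } so 185/512
step 11: add R to get BRRBRBBBRRR; options L={ 0, 1/4, 5/16, 11/32, 23/64 } R={ 185/512, 93/256, 47/128, 3/8, 1/2, 1 } so 369/1024
step 12: add B to get BRRBRBBBRRRB; options L={ 0, 1/4, 5/16, 11/32, 23/64, 369/1024 } R={ 185/512, 93/256, 47/128, 3/8, 1/2, 1 } so 739/2048
step 13: add B to get BRRBRBBBRRRBB; options L={ 0, 1/4, 5/16, 11/32, 23/64, 369/1024, 739/2048 } R={ 185/512, 93/256, 47/128, 3/8, 1/2, 1 } so 1479/4096
step 14: add B to get BRRBRBBBRRRBBB; options L={ 0, 1/4, 5/16, 11/32, 23/64, 369/1024, 739/2048, 1479/4096 } R={ 185/512, 93/256, 47/128, 3/8, 1/2, 1 } so 2959/8192
step 15: add R to get BRRBRBBBRRRBBBR; options L={ 0, 1/4, 5/16, 11/32, 23/64, 369/1024, 739/2048, 1479/4096 } R={ 2959/8192, 185/512, 93/256, 47/128, 3/8, 1/2, 1 } so 5917/16384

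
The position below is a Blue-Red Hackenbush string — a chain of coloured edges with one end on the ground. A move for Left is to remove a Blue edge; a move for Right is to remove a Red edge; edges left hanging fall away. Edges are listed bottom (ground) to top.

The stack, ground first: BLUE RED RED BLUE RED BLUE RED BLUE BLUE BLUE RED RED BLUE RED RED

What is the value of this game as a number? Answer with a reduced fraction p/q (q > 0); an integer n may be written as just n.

g(B) = { 0 | — } ⇒ 1
g(BR) = { 0 | 1 } ⇒ 1/2
g(BRR) = { 0 | 1/2; 1 } ⇒ 1/4
g(BRRB) = { 0; 1/4 | 1/2; 1 } ⇒ 3/8
g(BRRBR) = { 0; 1/4 | 3/8; 1/2; 1 } ⇒ 5/16
g(BRRBRB) = { 0; 1/4; 5/16 | 3/8; 1/2; 1 } ⇒ 11/32
g(BRRBRBR) = { 0; 1/4; 5/16 | 11/32; 3/8; 1/2; 1 } ⇒ 21/64
g(BRRBRBRB) = { 0; 1/4; 5/16; 21/64 | 11/32; 3/8; 1/2; 1 } ⇒ 43/128
g(BRRBRBRBB) = { 0; 1/4; 5/16; 21/64; 43/128 | 11/32; 3/8; 1/2; 1 } ⇒ 87/256
g(BRRBRBRBBB) = { 0; 1/4; 5/16; 21/64; 43/128; 87/256 | 11/32; 3/8; 1/2; 1 } ⇒ 175/512
g(BRRBRBRBBBR) = { 0; 1/4; 5/16; 21/64; 43/128; 87/256 | 175/512; 11/32; 3/8; 1/2; 1 } ⇒ 349/1024
g(BRRBRBRBBBRR) = { 0; 1/4; 5/16; 21/64; 43/128; 87/256 | 349/1024; 175/512; 11/32; 3/8; 1/2; 1 } ⇒ 697/2048
g(BRRBRBRBBBRRB) = { 0; 1/4; 5/16; 21/64; 43/128; 87/256; 697/2048 | 349/1024; 175/512; 11/32; 3/8; 1/2; 1 } ⇒ 1395/4096
g(BRRBRBRBBBRRBR) = { 0; 1/4; 5/16; 21/64; 43/128; 87/256; 697/2048 | 1395/4096; 349/1024; 175/512; 11/32; 3/8; 1/2; 1 } ⇒ 2789/8192
g(BRRBRBRBBBRRBRR) = { 0; 1/4; 5/16; 21/64; 43/128; 87/256; 697/2048 | 2789/8192; 1395/4096; 349/1024; 175/512; 11/32; 3/8; 1/2; 1 } ⇒ 5577/16384

5577/16384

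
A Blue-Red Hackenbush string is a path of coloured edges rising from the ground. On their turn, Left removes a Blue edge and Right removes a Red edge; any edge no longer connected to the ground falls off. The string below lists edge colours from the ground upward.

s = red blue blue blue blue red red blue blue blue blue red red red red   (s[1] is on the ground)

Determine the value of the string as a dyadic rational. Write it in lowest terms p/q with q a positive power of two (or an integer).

-1567/16384

Recurse on prefixes of the 15-edge string red blue blue blue blue red red blue blue blue blue red red red red:
edge 1 of 15 (red): {  | 0 } so -1
edge 2 of 15 (blue): { -1 | 0 } so -1/2
edge 3 of 15 (blue): { -1 -1/2 | 0 } so -1/4
edge 4 of 15 (blue): { -1 -1/2 -1/4 | 0 } so -1/8
edge 5 of 15 (blue): { -1 -1/2 -1/4 -1/8 | 0 } so -1/16
edge 6 of 15 (red): { -1 -1/2 -1/4 -1/8 | -1/16 0 } so -3/32
edge 7 of 15 (red): { -1 -1/2 -1/4 -1/8 | -3/32 -1/16 0 } so -7/64
edge 8 of 15 (blue): { -1 -1/2 -1/4 -1/8 -7/64 | -3/32 -1/16 0 } so -13/128
edge 9 of 15 (blue): { -1 -1/2 -1/4 -1/8 -7/64 -13/128 | -3/32 -1/16 0 } so -25/256
edge 10 of 15 (blue): { -1 -1/2 -1/4 -1/8 -7/64 -13/128 -25/256 | -3/32 -1/16 0 } so -49/512
edge 11 of 15 (blue): { -1 -1/2 -1/4 -1/8 -7/64 -13/128 -25/256 -49/512 | -3/32 -1/16 0 } so -97/1024
edge 12 of 15 (red): { -1 -1/2 -1/4 -1/8 -7/64 -13/128 -25/256 -49/512 | -97/1024 -3/32 -1/16 0 } so -195/2048
edge 13 of 15 (red): { -1 -1/2 -1/4 -1/8 -7/64 -13/128 -25/256 -49/512 | -195/2048 -97/1024 -3/32 -1/16 0 } so -391/4096
edge 14 of 15 (red): { -1 -1/2 -1/4 -1/8 -7/64 -13/128 -25/256 -49/512 | -391/4096 -195/2048 -97/1024 -3/32 -1/16 0 } so -783/8192
edge 15 of 15 (red): { -1 -1/2 -1/4 -1/8 -7/64 -13/128 -25/256 -49/512 | -783/8192 -391/4096 -195/2048 -97/1024 -3/32 -1/16 0 } so -1567/16384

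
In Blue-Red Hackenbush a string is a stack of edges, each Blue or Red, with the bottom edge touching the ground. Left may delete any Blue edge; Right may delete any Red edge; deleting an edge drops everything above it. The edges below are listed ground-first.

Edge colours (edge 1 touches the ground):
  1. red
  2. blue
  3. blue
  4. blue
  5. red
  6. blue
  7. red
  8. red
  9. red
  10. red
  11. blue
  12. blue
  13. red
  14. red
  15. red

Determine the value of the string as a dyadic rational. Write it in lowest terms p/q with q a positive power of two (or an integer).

-3023/16384

edge 1 of 15 (red): { — | 0 } = -1
edge 2 of 15 (blue): { -1 | 0 } = -1/2
edge 3 of 15 (blue): { -1; -1/2 | 0 } = -1/4
edge 4 of 15 (blue): { -1; -1/2; -1/4 | 0 } = -1/8
edge 5 of 15 (red): { -1; -1/2; -1/4 | -1/8; 0 } = -3/16
edge 6 of 15 (blue): { -1; -1/2; -1/4; -3/16 | -1/8; 0 } = -5/32
edge 7 of 15 (red): { -1; -1/2; -1/4; -3/16 | -5/32; -1/8; 0 } = -11/64
edge 8 of 15 (red): { -1; -1/2; -1/4; -3/16 | -11/64; -5/32; -1/8; 0 } = -23/128
edge 9 of 15 (red): { -1; -1/2; -1/4; -3/16 | -23/128; -11/64; -5/32; -1/8; 0 } = -47/256
edge 10 of 15 (red): { -1; -1/2; -1/4; -3/16 | -47/256; -23/128; -11/64; -5/32; -1/8; 0 } = -95/512
edge 11 of 15 (blue): { -1; -1/2; -1/4; -3/16; -95/512 | -47/256; -23/128; -11/64; -5/32; -1/8; 0 } = -189/1024
edge 12 of 15 (blue): { -1; -1/2; -1/4; -3/16; -95/512; -189/1024 | -47/256; -23/128; -11/64; -5/32; -1/8; 0 } = -377/2048
edge 13 of 15 (red): { -1; -1/2; -1/4; -3/16; -95/512; -189/1024 | -377/2048; -47/256; -23/128; -11/64; -5/32; -1/8; 0 } = -755/4096
edge 14 of 15 (red): { -1; -1/2; -1/4; -3/16; -95/512; -189/1024 | -755/4096; -377/2048; -47/256; -23/128; -11/64; -5/32; -1/8; 0 } = -1511/8192
edge 15 of 15 (red): { -1; -1/2; -1/4; -3/16; -95/512; -189/1024 | -1511/8192; -755/4096; -377/2048; -47/256; -23/128; -11/64; -5/32; -1/8; 0 } = -3023/16384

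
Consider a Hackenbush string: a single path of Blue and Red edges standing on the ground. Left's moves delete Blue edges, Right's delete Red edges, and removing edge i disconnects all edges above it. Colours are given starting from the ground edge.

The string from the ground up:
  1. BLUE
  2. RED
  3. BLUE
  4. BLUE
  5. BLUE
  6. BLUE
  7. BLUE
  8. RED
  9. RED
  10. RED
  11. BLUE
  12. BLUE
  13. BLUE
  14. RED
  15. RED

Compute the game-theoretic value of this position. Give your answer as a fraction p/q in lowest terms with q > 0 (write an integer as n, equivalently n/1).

value_1 [B]  L=[0]  R=[—]  ⇒ 1
value_2 [BR]  L=[0]  R=[1]  ⇒ 1/2
value_3 [BRB]  L=[0 1/2]  R=[1]  ⇒ 3/4
value_4 [BRBB]  L=[0 1/2 3/4]  R=[1]  ⇒ 7/8
value_5 [BRBBB]  L=[0 1/2 3/4 7/8]  R=[1]  ⇒ 15/16
value_6 [BRBBBB]  L=[0 1/2 3/4 7/8 15/16]  R=[1]  ⇒ 31/32
value_7 [BRBBBBB]  L=[0 1/2 3/4 7/8 15/16 31/32]  R=[1]  ⇒ 63/64
value_8 [BRBBBBBR]  L=[0 1/2 3/4 7/8 15/16 31/32]  R=[63/64 1]  ⇒ 125/128
value_9 [BRBBBBBRR]  L=[0 1/2 3/4 7/8 15/16 31/32]  R=[125/128 63/64 1]  ⇒ 249/256
value_10 [BRBBBBBRRR]  L=[0 1/2 3/4 7/8 15/16 31/32]  R=[249/256 125/128 63/64 1]  ⇒ 497/512
value_11 [BRBBBBBRRRB]  L=[0 1/2 3/4 7/8 15/16 31/32 497/512]  R=[249/256 125/128 63/64 1]  ⇒ 995/1024
value_12 [BRBBBBBRRRBB]  L=[0 1/2 3/4 7/8 15/16 31/32 497/512 995/1024]  R=[249/256 125/128 63/64 1]  ⇒ 1991/2048
value_13 [BRBBBBBRRRBBB]  L=[0 1/2 3/4 7/8 15/16 31/32 497/512 995/1024 1991/2048]  R=[249/256 125/128 63/64 1]  ⇒ 3983/4096
value_14 [BRBBBBBRRRBBBR]  L=[0 1/2 3/4 7/8 15/16 31/32 497/512 995/1024 1991/2048]  R=[3983/4096 249/256 125/128 63/64 1]  ⇒ 7965/8192
value_15 [BRBBBBBRRRBBBRR]  L=[0 1/2 3/4 7/8 15/16 31/32 497/512 995/1024 1991/2048]  R=[7965/8192 3983/4096 249/256 125/128 63/64 1]  ⇒ 15929/16384

15929/16384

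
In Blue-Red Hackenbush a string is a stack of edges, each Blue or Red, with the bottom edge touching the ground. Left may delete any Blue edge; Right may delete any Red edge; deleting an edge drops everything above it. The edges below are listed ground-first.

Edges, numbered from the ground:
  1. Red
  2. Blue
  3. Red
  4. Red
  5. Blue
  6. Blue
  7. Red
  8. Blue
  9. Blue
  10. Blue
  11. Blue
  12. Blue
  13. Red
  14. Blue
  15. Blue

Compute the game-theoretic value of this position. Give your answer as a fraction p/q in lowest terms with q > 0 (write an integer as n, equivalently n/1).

Recurse on prefixes of the 15-edge string Red Blue Red Red Blue Blue Red Blue Blue Blue Blue Blue Red Blue Blue:
1 of 15 · R · max L −∞ · min R 0 ⇒ -1
2 of 15 · RB · max L -1 · min R 0 ⇒ -1/2
3 of 15 · RBR · max L -1 · min R -1/2 ⇒ -3/4
4 of 15 · RBRR · max L -1 · min R -3/4 ⇒ -7/8
5 of 15 · RBRRB · max L -7/8 · min R -3/4 ⇒ -13/16
6 of 15 · RBRRBB · max L -13/16 · min R -3/4 ⇒ -25/32
7 of 15 · RBRRBBR · max L -13/16 · min R -25/32 ⇒ -51/64
8 of 15 · RBRRBBRB · max L -51/64 · min R -25/32 ⇒ -101/128
9 of 15 · RBRRBBRBB · max L -101/128 · min R -25/32 ⇒ -201/256
10 of 15 · RBRRBBRBBB · max L -201/256 · min R -25/32 ⇒ -401/512
11 of 15 · RBRRBBRBBBB · max L -401/512 · min R -25/32 ⇒ -801/1024
12 of 15 · RBRRBBRBBBBB · max L -801/1024 · min R -25/32 ⇒ -1601/2048
13 of 15 · RBRRBBRBBBBBR · max L -801/1024 · min R -1601/2048 ⇒ -3203/4096
14 of 15 · RBRRBBRBBBBBRB · max L -3203/4096 · min R -1601/2048 ⇒ -6405/8192
15 of 15 · RBRRBBRBBBBBRBB · max L -6405/8192 · min R -1601/2048 ⇒ -12809/16384

-12809/16384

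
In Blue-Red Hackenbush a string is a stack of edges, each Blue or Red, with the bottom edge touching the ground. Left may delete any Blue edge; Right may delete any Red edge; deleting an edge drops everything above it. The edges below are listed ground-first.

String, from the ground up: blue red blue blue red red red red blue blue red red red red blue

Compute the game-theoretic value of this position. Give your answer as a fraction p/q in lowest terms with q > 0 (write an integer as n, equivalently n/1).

Recurse on prefixes of the 15-edge string blue red blue blue red red red red blue blue red red red red blue:
step 1: add blue to get b; options L={ 0 } R={ none } gives 1
step 2: add red to get br; options L={ 0 } R={ 1 } gives 1/2
step 3: add blue to get brb; options L={ 0, 1/2 } R={ 1 } gives 3/4
step 4: add blue to get brbb; options L={ 0, 1/2, 3/4 } R={ 1 } gives 7/8
step 5: add red to get brbbr; options L={ 0, 1/2, 3/4 } R={ 7/8, 1 } gives 13/16
step 6: add red to get brbbrr; options L={ 0, 1/2, 3/4 } R={ 13/16, 7/8, 1 } gives 25/32
step 7: add red to get brbbrrr; options L={ 0, 1/2, 3/4 } R={ 25/32, 13/16, 7/8, 1 } gives 49/64
step 8: add red to get brbbrrrr; options L={ 0, 1/2, 3/4 } R={ 49/64, 25/32, 13/16, 7/8, 1 } gives 97/128
step 9: add blue to get brbbrrrrb; options L={ 0, 1/2, 3/4, 97/128 } R={ 49/64, 25/32, 13/16, 7/8, 1 } gives 195/256
step 10: add blue to get brbbrrrrbb; options L={ 0, 1/2, 3/4, 97/128, 195/256 } R={ 49/64, 25/32, 13/16, 7/8, 1 } gives 391/512
step 11: add red to get brbbrrrrbbr; options L={ 0, 1/2, 3/4, 97/128, 195/256 } R={ 391/512, 49/64, 25/32, 13/16, 7/8, 1 } gives 781/1024
step 12: add red to get brbbrrrrbbrr; options L={ 0, 1/2, 3/4, 97/128, 195/256 } R={ 781/1024, 391/512, 49/64, 25/32, 13/16, 7/8, 1 } gives 1561/2048
step 13: add red to get brbbrrrrbbrrr; options L={ 0, 1/2, 3/4, 97/128, 195/256 } R={ 1561/2048, 781/1024, 391/512, 49/64, 25/32, 13/16, 7/8, 1 } gives 3121/4096
step 14: add red to get brbbrrrrbbrrrr; options L={ 0, 1/2, 3/4, 97/128, 195/256 } R={ 3121/4096, 1561/2048, 781/1024, 391/512, 49/64, 25/32, 13/16, 7/8, 1 } gives 6241/8192
step 15: add blue to get brbbrrrrbbrrrrb; options L={ 0, 1/2, 3/4, 97/128, 195/256, 6241/8192 } R={ 3121/4096, 1561/2048, 781/1024, 391/512, 49/64, 25/32, 13/16, 7/8, 1 } gives 12483/16384

12483/16384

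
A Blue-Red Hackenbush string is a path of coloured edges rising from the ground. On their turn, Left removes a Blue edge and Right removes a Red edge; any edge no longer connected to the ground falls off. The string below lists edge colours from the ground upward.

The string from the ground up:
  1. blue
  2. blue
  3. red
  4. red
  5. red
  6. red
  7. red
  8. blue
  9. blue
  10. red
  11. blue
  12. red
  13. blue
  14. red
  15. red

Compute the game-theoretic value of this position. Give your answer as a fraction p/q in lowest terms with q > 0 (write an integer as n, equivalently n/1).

Prefix values for blue blue red red red red red blue blue red blue red blue red red via {L|R} + simplicity:
edge 1 of 15 (blue): { 0 | none } so 1
edge 2 of 15 (blue): { 0, 1 | none } so 2
edge 3 of 15 (red): { 0, 1 | 2 } so 3/2
edge 4 of 15 (red): { 0, 1 | 3/2, 2 } so 5/4
edge 5 of 15 (red): { 0, 1 | 5/4, 3/2, 2 } so 9/8
edge 6 of 15 (red): { 0, 1 | 9/8, 5/4, 3/2, 2 } so 17/16
edge 7 of 15 (red): { 0, 1 | 17/16, 9/8, 5/4, 3/2, 2 } so 33/32
edge 8 of 15 (blue): { 0, 1, 33/32 | 17/16, 9/8, 5/4, 3/2, 2 } so 67/64
edge 9 of 15 (blue): { 0, 1, 33/32, 67/64 | 17/16, 9/8, 5/4, 3/2, 2 } so 135/128
edge 10 of 15 (red): { 0, 1, 33/32, 67/64 | 135/128, 17/16, 9/8, 5/4, 3/2, 2 } so 269/256
edge 11 of 15 (blue): { 0, 1, 33/32, 67/64, 269/256 | 135/128, 17/16, 9/8, 5/4, 3/2, 2 } so 539/512
edge 12 of 15 (red): { 0, 1, 33/32, 67/64, 269/256 | 539/512, 135/128, 17/16, 9/8, 5/4, 3/2, 2 } so 1077/1024
edge 13 of 15 (blue): { 0, 1, 33/32, 67/64, 269/256, 1077/1024 | 539/512, 135/128, 17/16, 9/8, 5/4, 3/2, 2 } so 2155/2048
edge 14 of 15 (red): { 0, 1, 33/32, 67/64, 269/256, 1077/1024 | 2155/2048, 539/512, 135/128, 17/16, 9/8, 5/4, 3/2, 2 } so 4309/4096
edge 15 of 15 (red): { 0, 1, 33/32, 67/64, 269/256, 1077/1024 | 4309/4096, 2155/2048, 539/512, 135/128, 17/16, 9/8, 5/4, 3/2, 2 } so 8617/8192

8617/8192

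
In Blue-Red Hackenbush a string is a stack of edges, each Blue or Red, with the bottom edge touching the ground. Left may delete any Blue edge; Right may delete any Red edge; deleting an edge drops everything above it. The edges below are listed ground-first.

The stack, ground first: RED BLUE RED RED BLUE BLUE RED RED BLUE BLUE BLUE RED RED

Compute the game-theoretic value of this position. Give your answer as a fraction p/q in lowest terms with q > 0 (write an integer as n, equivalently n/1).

-3271/4096

g(R) = { · | 0 } ⇒ -1
g(RB) = { -1 | 0 } ⇒ -1/2
g(RBR) = { -1 | -1/2,0 } ⇒ -3/4
g(RBRR) = { -1 | -3/4,-1/2,0 } ⇒ -7/8
g(RBRRB) = { -1,-7/8 | -3/4,-1/2,0 } ⇒ -13/16
g(RBRRBB) = { -1,-7/8,-13/16 | -3/4,-1/2,0 } ⇒ -25/32
g(RBRRBBR) = { -1,-7/8,-13/16 | -25/32,-3/4,-1/2,0 } ⇒ -51/64
g(RBRRBBRR) = { -1,-7/8,-13/16 | -51/64,-25/32,-3/4,-1/2,0 } ⇒ -103/128
g(RBRRBBRRB) = { -1,-7/8,-13/16,-103/128 | -51/64,-25/32,-3/4,-1/2,0 } ⇒ -205/256
g(RBRRBBRRBB) = { -1,-7/8,-13/16,-103/128,-205/256 | -51/64,-25/32,-3/4,-1/2,0 } ⇒ -409/512
g(RBRRBBRRBBB) = { -1,-7/8,-13/16,-103/128,-205/256,-409/512 | -51/64,-25/32,-3/4,-1/2,0 } ⇒ -817/1024
g(RBRRBBRRBBBR) = { -1,-7/8,-13/16,-103/128,-205/256,-409/512 | -817/1024,-51/64,-25/32,-3/4,-1/2,0 } ⇒ -1635/2048
g(RBRRBBRRBBBRR) = { -1,-7/8,-13/16,-103/128,-205/256,-409/512 | -1635/2048,-817/1024,-51/64,-25/32,-3/4,-1/2,0 } ⇒ -3271/4096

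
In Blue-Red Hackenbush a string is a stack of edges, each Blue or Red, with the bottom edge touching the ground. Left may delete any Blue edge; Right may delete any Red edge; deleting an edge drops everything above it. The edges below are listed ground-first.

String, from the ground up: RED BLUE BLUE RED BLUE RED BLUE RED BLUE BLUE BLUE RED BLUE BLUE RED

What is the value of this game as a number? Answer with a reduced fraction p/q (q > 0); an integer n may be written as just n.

-5395/16384

R: Left {  }, Right { 0 } — simplest -1
RB: Left { -1 }, Right { 0 } — simplest -1/2
RBB: Left { -1, -1/2 }, Right { 0 } — simplest -1/4
RBBR: Left { -1, -1/2 }, Right { -1/4, 0 } — simplest -3/8
RBBRB: Left { -1, -1/2, -3/8 }, Right { -1/4, 0 } — simplest -5/16
RBBRBR: Left { -1, -1/2, -3/8 }, Right { -5/16, -1/4, 0 } — simplest -11/32
RBBRBRB: Left { -1, -1/2, -3/8, -11/32 }, Right { -5/16, -1/4, 0 } — simplest -21/64
RBBRBRBR: Left { -1, -1/2, -3/8, -11/32 }, Right { -21/64, -5/16, -1/4, 0 } — simplest -43/128
RBBRBRBRB: Left { -1, -1/2, -3/8, -11/32, -43/128 }, Right { -21/64, -5/16, -1/4, 0 } — simplest -85/256
RBBRBRBRBB: Left { -1, -1/2, -3/8, -11/32, -43/128, -85/256 }, Right { -21/64, -5/16, -1/4, 0 } — simplest -169/512
RBBRBRBRBBB: Left { -1, -1/2, -3/8, -11/32, -43/128, -85/256, -169/512 }, Right { -21/64, -5/16, -1/4, 0 } — simplest -337/1024
RBBRBRBRBBBR: Left { -1, -1/2, -3/8, -11/32, -43/128, -85/256, -169/512 }, Right { -337/1024, -21/64, -5/16, -1/4, 0 } — simplest -675/2048
RBBRBRBRBBBRB: Left { -1, -1/2, -3/8, -11/32, -43/128, -85/256, -169/512, -675/2048 }, Right { -337/1024, -21/64, -5/16, -1/4, 0 } — simplest -1349/4096
RBBRBRBRBBBRBB: Left { -1, -1/2, -3/8, -11/32, -43/128, -85/256, -169/512, -675/2048, -1349/4096 }, Right { -337/1024, -21/64, -5/16, -1/4, 0 } — simplest -2697/8192
RBBRBRBRBBBRBBR: Left { -1, -1/2, -3/8, -11/32, -43/128, -85/256, -169/512, -675/2048, -1349/4096 }, Right { -2697/8192, -337/1024, -21/64, -5/16, -1/4, 0 } — simplest -5395/16384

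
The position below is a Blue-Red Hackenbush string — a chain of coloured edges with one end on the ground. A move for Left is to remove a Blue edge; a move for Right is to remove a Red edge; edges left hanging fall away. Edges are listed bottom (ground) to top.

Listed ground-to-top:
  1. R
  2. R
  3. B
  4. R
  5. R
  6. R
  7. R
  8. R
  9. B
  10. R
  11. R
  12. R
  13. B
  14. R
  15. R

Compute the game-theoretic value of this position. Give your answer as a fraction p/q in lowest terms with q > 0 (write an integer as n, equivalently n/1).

-16247/8192

R: Left { — }, Right { 0 } gives simplest -1
RR: Left { — }, Right { -1,0 } gives simplest -2
RRB: Left { -2 }, Right { -1,0 } gives simplest -3/2
RRBR: Left { -2 }, Right { -3/2,-1,0 } gives simplest -7/4
RRBRR: Left { -2 }, Right { -7/4,-3/2,-1,0 } gives simplest -15/8
RRBRRR: Left { -2 }, Right { -15/8,-7/4,-3/2,-1,0 } gives simplest -31/16
RRBRRRR: Left { -2 }, Right { -31/16,-15/8,-7/4,-3/2,-1,0 } gives simplest -63/32
RRBRRRRR: Left { -2 }, Right { -63/32,-31/16,-15/8,-7/4,-3/2,-1,0 } gives simplest -127/64
RRBRRRRRB: Left { -2,-127/64 }, Right { -63/32,-31/16,-15/8,-7/4,-3/2,-1,0 } gives simplest -253/128
RRBRRRRRBR: Left { -2,-127/64 }, Right { -253/128,-63/32,-31/16,-15/8,-7/4,-3/2,-1,0 } gives simplest -507/256
RRBRRRRRBRR: Left { -2,-127/64 }, Right { -507/256,-253/128,-63/32,-31/16,-15/8,-7/4,-3/2,-1,0 } gives simplest -1015/512
RRBRRRRRBRRR: Left { -2,-127/64 }, Right { -1015/512,-507/256,-253/128,-63/32,-31/16,-15/8,-7/4,-3/2,-1,0 } gives simplest -2031/1024
RRBRRRRRBRRRB: Left { -2,-127/64,-2031/1024 }, Right { -1015/512,-507/256,-253/128,-63/32,-31/16,-15/8,-7/4,-3/2,-1,0 } gives simplest -4061/2048
RRBRRRRRBRRRBR: Left { -2,-127/64,-2031/1024 }, Right { -4061/2048,-1015/512,-507/256,-253/128,-63/32,-31/16,-15/8,-7/4,-3/2,-1,0 } gives simplest -8123/4096
RRBRRRRRBRRRBRR: Left { -2,-127/64,-2031/1024 }, Right { -8123/4096,-4061/2048,-1015/512,-507/256,-253/128,-63/32,-31/16,-15/8,-7/4,-3/2,-1,0 } gives simplest -16247/8192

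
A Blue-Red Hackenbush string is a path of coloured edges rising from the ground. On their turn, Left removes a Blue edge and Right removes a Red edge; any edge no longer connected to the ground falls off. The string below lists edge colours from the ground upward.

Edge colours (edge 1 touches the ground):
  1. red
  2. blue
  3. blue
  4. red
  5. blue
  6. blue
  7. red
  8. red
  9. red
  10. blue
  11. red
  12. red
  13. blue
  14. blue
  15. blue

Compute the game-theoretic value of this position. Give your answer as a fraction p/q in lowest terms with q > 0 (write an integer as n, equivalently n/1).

-5041/16384

Build val(s[:k]) for k = 1..15, string s = red blue blue red blue blue red red red blue red red blue blue blue.
step 1: add red to get r; options L={ · } R={ 0 } gives -1
step 2: add blue to get rb; options L={ -1 } R={ 0 } gives -1/2
step 3: add blue to get rbb; options L={ -1,-1/2 } R={ 0 } gives -1/4
step 4: add red to get rbbr; options L={ -1,-1/2 } R={ -1/4,0 } gives -3/8
step 5: add blue to get rbbrb; options L={ -1,-1/2,-3/8 } R={ -1/4,0 } gives -5/16
step 6: add blue to get rbbrbb; options L={ -1,-1/2,-3/8,-5/16 } R={ -1/4,0 } gives -9/32
step 7: add red to get rbbrbbr; options L={ -1,-1/2,-3/8,-5/16 } R={ -9/32,-1/4,0 } gives -19/64
step 8: add red to get rbbrbbrr; options L={ -1,-1/2,-3/8,-5/16 } R={ -19/64,-9/32,-1/4,0 } gives -39/128
step 9: add red to get rbbrbbrrr; options L={ -1,-1/2,-3/8,-5/16 } R={ -39/128,-19/64,-9/32,-1/4,0 } gives -79/256
step 10: add blue to get rbbrbbrrrb; options L={ -1,-1/2,-3/8,-5/16,-79/256 } R={ -39/128,-19/64,-9/32,-1/4,0 } gives -157/512
step 11: add red to get rbbrbbrrrbr; options L={ -1,-1/2,-3/8,-5/16,-79/256 } R={ -157/512,-39/128,-19/64,-9/32,-1/4,0 } gives -315/1024
step 12: add red to get rbbrbbrrrbrr; options L={ -1,-1/2,-3/8,-5/16,-79/256 } R={ -315/1024,-157/512,-39/128,-19/64,-9/32,-1/4,0 } gives -631/2048
step 13: add blue to get rbbrbbrrrbrrb; options L={ -1,-1/2,-3/8,-5/16,-79/256,-631/2048 } R={ -315/1024,-157/512,-39/128,-19/64,-9/32,-1/4,0 } gives -1261/4096
step 14: add blue to get rbbrbbrrrbrrbb; options L={ -1,-1/2,-3/8,-5/16,-79/256,-631/2048,-1261/4096 } R={ -315/1024,-157/512,-39/128,-19/64,-9/32,-1/4,0 } gives -2521/8192
step 15: add blue to get rbbrbbrrrbrrbbb; options L={ -1,-1/2,-3/8,-5/16,-79/256,-631/2048,-1261/4096,-2521/8192 } R={ -315/1024,-157/512,-39/128,-19/64,-9/32,-1/4,0 } gives -5041/16384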